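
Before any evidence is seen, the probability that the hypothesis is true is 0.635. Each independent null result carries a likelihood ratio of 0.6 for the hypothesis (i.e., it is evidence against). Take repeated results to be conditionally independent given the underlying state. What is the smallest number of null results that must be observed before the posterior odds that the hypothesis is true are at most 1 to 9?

Prior odds: 0.635 ÷ 0.365 = 127/73.
Likelihood ratio per null result = 0.6.
Target odds = 1/9.
Require 0.6ⁿ ≤ 1/9 ÷ (127/73) = 73/1143.
0.6⁵ = 0.07776 is still above 73/1143 but 0.6⁶ = 729/15625 is at or below it, so n = 6.

6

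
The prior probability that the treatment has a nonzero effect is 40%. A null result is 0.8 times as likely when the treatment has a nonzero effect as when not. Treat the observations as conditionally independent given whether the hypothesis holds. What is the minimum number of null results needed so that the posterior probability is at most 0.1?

9

Prior odds = 0.4/0.6 = 2/3.
Likelihood ratio per null result = 0.8.
Target odds: 0.1 ÷ 0.9 = 1/9.
Require 0.8ⁿ ≤ 1/9 ÷ (2/3) = 1/6.
0.8⁸ = 65536/390625 is still above 1/6 but 0.8⁹ = 262144/1953125 is at or below it, so n = 9.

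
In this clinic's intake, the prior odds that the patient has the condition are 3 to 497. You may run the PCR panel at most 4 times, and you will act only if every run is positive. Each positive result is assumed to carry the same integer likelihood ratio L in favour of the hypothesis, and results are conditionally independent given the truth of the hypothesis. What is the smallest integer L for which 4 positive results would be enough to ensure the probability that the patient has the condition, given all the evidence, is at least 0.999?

Prior odds = 3/497.
Target odds = 0.999/0.001 = 999.
Need L⁴ ≥ 999 ÷ (3/497) = 165501.
20⁴ = 160000 < 165501 ≤ 194481 = 21⁴, so L = 21.

21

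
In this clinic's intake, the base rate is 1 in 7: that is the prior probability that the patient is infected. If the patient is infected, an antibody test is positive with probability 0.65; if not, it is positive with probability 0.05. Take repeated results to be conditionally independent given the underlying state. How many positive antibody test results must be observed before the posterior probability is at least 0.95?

2

Prior odds: (1/7) ÷ (6/7) = 1/6.
Likelihood ratio of a positive = 0.65/0.05 = 13.
Target odds: 0.95 ÷ 0.05 = 19.
Require 13ⁿ ≥ 19 ÷ (1/6) = 114.
13¹ = 13 falls short of 114 but 13² = 169 reaches it, so n = 2.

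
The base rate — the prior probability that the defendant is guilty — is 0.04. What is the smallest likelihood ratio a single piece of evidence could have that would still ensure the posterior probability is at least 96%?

Prior odds = 0.04/0.96 = 1/24.
Target odds = 0.96/0.04 = 24.
Required Bayes factor = 24 ÷ (1/24) = 576.

576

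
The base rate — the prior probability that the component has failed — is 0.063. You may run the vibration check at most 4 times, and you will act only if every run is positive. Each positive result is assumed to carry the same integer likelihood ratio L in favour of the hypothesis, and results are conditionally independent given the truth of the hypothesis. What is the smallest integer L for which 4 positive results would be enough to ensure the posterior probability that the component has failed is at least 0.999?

12

Prior odds = 0.063/0.937 = 63/937.
Target odds = 0.999/0.001 = 999.
Need L⁴ ≥ 999 ÷ (63/937) = 104007/7.
11⁴ = 14641 < 104007/7 ≤ 20736 = 12⁴, so L = 12.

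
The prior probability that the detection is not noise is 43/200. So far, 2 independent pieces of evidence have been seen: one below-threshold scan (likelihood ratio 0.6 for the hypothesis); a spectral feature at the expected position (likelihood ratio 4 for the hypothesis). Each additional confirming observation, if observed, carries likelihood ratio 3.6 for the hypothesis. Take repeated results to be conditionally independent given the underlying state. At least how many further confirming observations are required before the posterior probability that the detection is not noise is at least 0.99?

Prior odds = 0.215/0.785 = 43/157.
Combined Bayes factor of the evidence already in hand = 0.6 × 4 = 2.4.
Odds after that evidence = (43/157) × 2.4 = 516/785.
Target odds = 0.99/0.01 = 99.
Need 3.6ⁿ ≥ 99 ÷ (516/785) = 25905/172.
3.6³ = 46.656 falls short of 25905/172 but 3.6⁴ = 167.9616 reaches it, so n = 4.

4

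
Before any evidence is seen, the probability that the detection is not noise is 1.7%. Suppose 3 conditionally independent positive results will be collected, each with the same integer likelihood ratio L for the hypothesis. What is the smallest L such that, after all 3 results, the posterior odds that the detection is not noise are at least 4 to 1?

7

Prior odds = 0.017/0.983 = 17/983.
Target odds = 4.
Need L³ ≥ 4 ÷ (17/983) = 3932/17.
6³ = 216 < 3932/17 ≤ 343 = 7³, so L = 7.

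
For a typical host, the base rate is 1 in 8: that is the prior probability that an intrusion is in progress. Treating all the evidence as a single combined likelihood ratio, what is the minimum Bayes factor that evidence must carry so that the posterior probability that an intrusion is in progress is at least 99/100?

693

Prior odds = 0.125/0.875 = 1/7.
Target odds = 0.99/0.01 = 99.
Required Bayes factor = 99 ÷ (1/7) = 693.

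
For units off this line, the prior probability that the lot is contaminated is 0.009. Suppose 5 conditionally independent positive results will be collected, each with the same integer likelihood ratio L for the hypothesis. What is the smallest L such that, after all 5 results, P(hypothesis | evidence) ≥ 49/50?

6

Prior odds = 0.009/0.991 = 9/991.
Target odds = 0.98/0.02 = 49.
Need L⁵ ≥ 49 ÷ (9/991) = 48559/9.
5⁵ = 3125 < 48559/9 ≤ 7776 = 6⁵, so L = 6.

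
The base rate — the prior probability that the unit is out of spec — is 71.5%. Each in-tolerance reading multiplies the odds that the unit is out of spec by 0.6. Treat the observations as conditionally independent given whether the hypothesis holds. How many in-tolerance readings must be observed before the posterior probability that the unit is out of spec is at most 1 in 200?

13

Prior odds: 0.715 ÷ 0.285 = 143/57.
Likelihood ratio per in-tolerance reading = 0.6.
Target odds: 0.005 ÷ 0.995 = 1/199.
Need (143/57) × 0.6ⁿ ≤ 1/199, i.e. 0.6ⁿ ≤ 57/28457.
0.6¹² = 531441/244140625 is still above 57/28457 but 0.6¹³ ≈0.00130607 is at or below it, so n = 13.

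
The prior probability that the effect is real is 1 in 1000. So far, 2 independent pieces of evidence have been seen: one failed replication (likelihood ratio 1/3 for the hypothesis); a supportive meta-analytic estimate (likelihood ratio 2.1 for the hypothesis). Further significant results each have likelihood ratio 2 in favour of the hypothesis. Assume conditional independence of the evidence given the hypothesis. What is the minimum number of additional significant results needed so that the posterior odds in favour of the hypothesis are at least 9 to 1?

Prior odds = 0.001/0.999 = 1/999.
Combined Bayes factor of the evidence already in hand = (1/3) × 2.1 = 0.7.
Odds after that evidence = (1/999) × 0.7 = 7/9990.
Target odds = 9.
Need 2ⁿ ≥ 9 ÷ (7/9990) = 89910/7.
2¹³ = 8192 falls short of 89910/7 but 2¹⁴ = 16384 reaches it, so n = 14.

14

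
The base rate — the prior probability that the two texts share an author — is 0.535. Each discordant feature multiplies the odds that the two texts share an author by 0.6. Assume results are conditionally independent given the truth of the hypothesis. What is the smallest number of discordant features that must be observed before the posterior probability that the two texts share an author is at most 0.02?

8

Prior odds = 0.535/0.465 = 107/93.
Likelihood ratio per discordant feature = 0.6.
Target odds: 0.02 ÷ 0.98 = 1/49.
Require 0.6ⁿ ≤ 1/49 ÷ (107/93) = 93/5243.
0.6⁷ = 2187/78125 is still above 93/5243 but 0.6⁸ = 6561/390625 is at or below it, so n = 8.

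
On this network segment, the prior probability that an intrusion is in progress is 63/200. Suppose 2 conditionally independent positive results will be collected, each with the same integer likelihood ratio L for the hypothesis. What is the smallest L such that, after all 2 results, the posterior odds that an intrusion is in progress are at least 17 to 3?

Prior odds = 0.315/0.685 = 63/137.
Target odds = 17/3.
Need L² ≥ 17/3 ÷ (63/137) = 2329/189.
3² = 9 < 2329/189 ≤ 16 = 4², so L = 4.

4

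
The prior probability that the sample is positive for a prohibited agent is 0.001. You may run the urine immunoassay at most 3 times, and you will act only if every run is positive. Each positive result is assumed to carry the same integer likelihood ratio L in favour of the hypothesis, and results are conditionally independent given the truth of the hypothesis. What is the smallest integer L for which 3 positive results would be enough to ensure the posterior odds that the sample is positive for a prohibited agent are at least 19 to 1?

Prior odds = 0.001/0.999 = 1/999.
Target odds = 19.
Need L³ ≥ 19 ÷ (1/999) = 18981.
26³ = 17576 < 18981 ≤ 19683 = 27³, so L = 27.

27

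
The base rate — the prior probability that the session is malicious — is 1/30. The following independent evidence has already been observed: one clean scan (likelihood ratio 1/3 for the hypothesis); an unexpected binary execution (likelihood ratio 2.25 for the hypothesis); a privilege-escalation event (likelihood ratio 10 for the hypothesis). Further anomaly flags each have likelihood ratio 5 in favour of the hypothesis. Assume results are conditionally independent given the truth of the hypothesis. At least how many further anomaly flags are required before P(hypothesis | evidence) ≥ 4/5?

Prior odds = (1/30)/(29/30) = 1/29.
Combined Bayes factor of the evidence already in hand = (1/3) × 2.25 × 10 = 7.5.
Odds after that evidence = (1/29) × 7.5 = 15/58.
Target odds = 0.8/0.2 = 4.
Need 5ⁿ ≥ 4 ÷ (15/58) = 232/15.
5¹ = 5 falls short of 232/15 but 5² = 25 reaches it, so n = 2.

2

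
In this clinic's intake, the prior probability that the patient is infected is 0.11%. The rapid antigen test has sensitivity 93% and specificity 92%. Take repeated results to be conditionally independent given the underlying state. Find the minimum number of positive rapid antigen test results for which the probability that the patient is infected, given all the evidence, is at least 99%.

Prior odds: 0.0011 ÷ 0.9989 = 11/9989.
False-positive rate = 1 − 0.92 = 0.08; likelihood ratio of a positive = 0.93/0.08 = 11.625.
Target posterior odds = 0.99/0.01 = 99.
Need (11/9989) × 11.625ⁿ ≥ 99, i.e. 11.625ⁿ ≥ 89901.
11.625⁴ = 74805201/4096 falls short of 89901 but 11.625⁵ ≈212307 reaches it, so n = 5.

5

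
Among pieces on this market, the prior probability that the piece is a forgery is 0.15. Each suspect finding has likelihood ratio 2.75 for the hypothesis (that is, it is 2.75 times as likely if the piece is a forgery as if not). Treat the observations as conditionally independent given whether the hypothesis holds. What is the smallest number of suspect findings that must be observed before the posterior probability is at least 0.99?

7

Prior odds = 0.15/0.85 = 3/17.
Likelihood ratio per suspect finding = 2.75.
Target posterior odds = 0.99/0.01 = 99.
Need (3/17) × 2.75ⁿ ≥ 99, i.e. 2.75ⁿ ≥ 561.
2.75⁶ = 1771561/4096 falls short of 561 but 2.75⁷ = 19487171/16384 reaches it, so n = 7.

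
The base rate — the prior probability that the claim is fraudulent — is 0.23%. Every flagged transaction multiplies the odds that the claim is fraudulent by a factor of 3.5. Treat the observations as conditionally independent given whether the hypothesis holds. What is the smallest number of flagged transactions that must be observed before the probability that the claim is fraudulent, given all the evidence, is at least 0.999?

11

Prior odds: 0.0023 ÷ 0.9977 = 23/9977.
Likelihood ratio per flagged transaction = 3.5.
Target odds: 0.999 ÷ 0.001 = 999.
Need (23/9977) × 3.5ⁿ ≥ 999, i.e. 3.5ⁿ ≥ 9967023/23.
3.5¹⁰ = 282475249/1024 falls short of 9967023/23 but 3.5¹¹ ≈965492 reaches it, so n = 11.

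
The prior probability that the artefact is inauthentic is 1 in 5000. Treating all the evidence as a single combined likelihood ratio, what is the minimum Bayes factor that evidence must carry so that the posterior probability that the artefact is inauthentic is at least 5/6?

Prior odds = 0.0002/0.9998 = 1/4999.
Target odds = (5/6)/(1/6) = 5.
Required Bayes factor = 5 ÷ (1/4999) = 24995.

24995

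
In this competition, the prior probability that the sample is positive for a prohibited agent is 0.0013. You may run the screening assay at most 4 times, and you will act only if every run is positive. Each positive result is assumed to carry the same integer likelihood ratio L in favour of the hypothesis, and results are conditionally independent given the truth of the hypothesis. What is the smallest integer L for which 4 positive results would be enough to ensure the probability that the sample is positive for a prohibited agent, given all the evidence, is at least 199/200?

20

Prior odds = 0.0013/0.9987 = 13/9987.
Target odds = 0.995/0.005 = 199.
Need L⁴ ≥ 199 ÷ (13/9987) = 1987413/13.
19⁴ = 130321 < 1987413/13 ≤ 160000 = 20⁴, so L = 20.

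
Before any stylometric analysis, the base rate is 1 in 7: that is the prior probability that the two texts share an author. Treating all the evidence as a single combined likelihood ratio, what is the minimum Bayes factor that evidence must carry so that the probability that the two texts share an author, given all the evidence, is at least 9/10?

54

Prior odds = (1/7)/(6/7) = 1/6.
Target odds = 0.9/0.1 = 9.
Required Bayes factor = 9 ÷ (1/6) = 54.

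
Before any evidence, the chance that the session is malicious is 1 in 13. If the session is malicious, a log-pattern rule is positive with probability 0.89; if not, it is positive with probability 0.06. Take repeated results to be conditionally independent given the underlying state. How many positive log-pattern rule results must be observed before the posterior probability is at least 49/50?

Prior odds = (1/13)/(12/13) = 1/12.
Likelihood ratio of a positive = 0.89/0.06 = 89/6.
Target posterior odds = 0.98/0.02 = 49.
Require (89/6)ⁿ ≥ 49 ÷ (1/12) = 588.
(89/6)² = 7921/36 falls short of 588 but (89/6)³ = 704969/216 reaches it, so n = 3.

3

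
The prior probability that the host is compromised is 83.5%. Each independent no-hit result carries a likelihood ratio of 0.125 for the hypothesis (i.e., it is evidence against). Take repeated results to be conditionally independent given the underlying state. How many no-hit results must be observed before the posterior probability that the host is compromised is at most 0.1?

Prior odds: 0.835 ÷ 0.165 = 167/33.
Likelihood ratio per no-hit result = 0.125.
Target posterior odds = 0.1/0.9 = 1/9.
Need (167/33) × 0.125ⁿ ≤ 1/9, i.e. 0.125ⁿ ≤ 11/501.
0.125¹ = 0.125 is still above 11/501 but 0.125² = 0.015625 is at or below it, so n = 2.

2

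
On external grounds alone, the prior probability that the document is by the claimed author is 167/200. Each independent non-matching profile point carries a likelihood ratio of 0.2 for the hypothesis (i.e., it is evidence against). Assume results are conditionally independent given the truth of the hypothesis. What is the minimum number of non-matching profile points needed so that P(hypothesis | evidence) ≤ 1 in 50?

4

Prior odds: 0.835 ÷ 0.165 = 167/33.
Likelihood ratio per non-matching profile point = 0.2.
Target posterior odds = 0.02/0.98 = 1/49.
Require 0.2ⁿ ≤ 1/49 ÷ (167/33) = 33/8183.
0.2³ = 0.008 is still above 33/8183 but 0.2⁴ = 0.0016 is at or below it, so n = 4.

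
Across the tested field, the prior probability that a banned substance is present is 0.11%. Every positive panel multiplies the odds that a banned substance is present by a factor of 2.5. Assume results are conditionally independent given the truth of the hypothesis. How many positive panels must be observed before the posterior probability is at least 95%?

Prior odds = 0.0011/0.9989 = 11/9989.
Likelihood ratio per positive panel = 2.5.
Target odds: 0.95 ÷ 0.05 = 19.
Need (11/9989) × 2.5ⁿ ≥ 19, i.e. 2.5ⁿ ≥ 189791/11.
2.5¹⁰ = 9765625/1024 falls short of 189791/11 but 2.5¹¹ = 48828125/2048 reaches it, so n = 11.

11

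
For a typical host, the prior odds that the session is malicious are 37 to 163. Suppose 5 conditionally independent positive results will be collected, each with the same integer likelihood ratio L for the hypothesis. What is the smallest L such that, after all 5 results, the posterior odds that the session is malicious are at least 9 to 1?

3

Prior odds = 37/163.
Target odds = 9.
Need L⁵ ≥ 9 ÷ (37/163) = 1467/37.
2⁵ = 32 < 1467/37 ≤ 243 = 3⁵, so L = 3.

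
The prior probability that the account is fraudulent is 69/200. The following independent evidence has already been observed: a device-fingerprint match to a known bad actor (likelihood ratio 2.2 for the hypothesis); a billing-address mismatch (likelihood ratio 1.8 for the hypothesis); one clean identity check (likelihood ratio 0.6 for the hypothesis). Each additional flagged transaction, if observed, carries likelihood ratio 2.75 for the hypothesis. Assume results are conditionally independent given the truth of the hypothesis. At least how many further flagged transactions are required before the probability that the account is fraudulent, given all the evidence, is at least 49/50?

4

Prior odds = 0.345/0.655 = 69/131.
Combined Bayes factor of the evidence already in hand = 2.2 × 1.8 × 0.6 = 2.376.
Odds after that evidence = (69/131) × 2.376 = 20493/16375.
Target odds = 0.98/0.02 = 49.
Need 2.75ⁿ ≥ 49 ÷ (20493/16375) = 802375/20493.
2.75³ = 20.796875 falls short of 802375/20493 but 2.75⁴ = 57.19140625 reaches it, so n = 4.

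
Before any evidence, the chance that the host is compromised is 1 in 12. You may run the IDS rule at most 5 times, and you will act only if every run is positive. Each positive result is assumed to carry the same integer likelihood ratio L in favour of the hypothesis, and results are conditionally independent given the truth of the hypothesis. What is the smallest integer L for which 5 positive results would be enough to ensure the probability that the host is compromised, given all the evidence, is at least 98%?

Prior odds = (1/12)/(11/12) = 1/11.
Target odds = 0.98/0.02 = 49.
Need L⁵ ≥ 49 ÷ (1/11) = 539.
3⁵ = 243 < 539 ≤ 1024 = 4⁵, so L = 4.

4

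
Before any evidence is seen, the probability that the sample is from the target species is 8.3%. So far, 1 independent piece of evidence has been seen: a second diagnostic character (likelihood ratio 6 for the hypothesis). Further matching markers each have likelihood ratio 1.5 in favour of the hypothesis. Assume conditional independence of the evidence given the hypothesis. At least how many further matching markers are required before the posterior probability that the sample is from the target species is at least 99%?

13

Prior odds = 0.083/0.917 = 83/917.
Bayes factor of the evidence already in hand = 6.
Odds after that evidence = (83/917) × 6 = 498/917.
Target odds = 0.99/0.01 = 99.
Need 1.5ⁿ ≥ 99 ÷ (498/917) = 30261/166.
1.5¹² = 531441/4096 falls short of 30261/166 but 1.5¹³ = 1594323/8192 reaches it, so n = 13.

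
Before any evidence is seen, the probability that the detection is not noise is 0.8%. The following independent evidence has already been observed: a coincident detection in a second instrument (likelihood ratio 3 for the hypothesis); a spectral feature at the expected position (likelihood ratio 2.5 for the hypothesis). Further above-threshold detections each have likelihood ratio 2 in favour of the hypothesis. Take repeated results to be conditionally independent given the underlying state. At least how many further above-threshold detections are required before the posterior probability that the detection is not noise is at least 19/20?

9

Prior odds = 0.008/0.992 = 1/124.
Combined Bayes factor of the evidence already in hand = 3 × 2.5 = 7.5.
Odds after that evidence = (1/124) × 7.5 = 15/248.
Target odds = 0.95/0.05 = 19.
Need 2ⁿ ≥ 19 ÷ (15/248) = 4712/15.
2⁸ = 256 falls short of 4712/15 but 2⁹ = 512 reaches it, so n = 9.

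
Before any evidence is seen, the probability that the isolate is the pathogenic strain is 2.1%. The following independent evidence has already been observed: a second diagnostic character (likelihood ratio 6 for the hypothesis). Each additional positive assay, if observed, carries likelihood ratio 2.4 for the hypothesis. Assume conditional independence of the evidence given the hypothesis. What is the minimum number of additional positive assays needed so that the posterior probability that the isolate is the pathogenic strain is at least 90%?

5

Prior odds = 0.021/0.979 = 21/979.
Bayes factor of the evidence already in hand = 6.
Odds after that evidence = (21/979) × 6 = 126/979.
Target odds = 0.9/0.1 = 9.
Need 2.4ⁿ ≥ 9 ÷ (126/979) = 979/14.
2.4⁴ = 33.1776 falls short of 979/14 but 2.4⁵ = 79.62624 reaches it, so n = 5.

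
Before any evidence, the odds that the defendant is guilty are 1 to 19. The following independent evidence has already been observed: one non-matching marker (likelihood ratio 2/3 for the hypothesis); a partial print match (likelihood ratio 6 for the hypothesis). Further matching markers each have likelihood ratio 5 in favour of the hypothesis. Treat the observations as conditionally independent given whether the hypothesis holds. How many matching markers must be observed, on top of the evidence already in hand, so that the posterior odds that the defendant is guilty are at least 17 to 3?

Prior odds = 1/19.
Combined Bayes factor of the evidence already in hand = (2/3) × 6 = 4.
Odds after that evidence = (1/19) × 4 = 4/19.
Target odds = 17/3.
Need 5ⁿ ≥ 17/3 ÷ (4/19) = 323/12.
5² = 25 falls short of 323/12 but 5³ = 125 reaches it, so n = 3.

3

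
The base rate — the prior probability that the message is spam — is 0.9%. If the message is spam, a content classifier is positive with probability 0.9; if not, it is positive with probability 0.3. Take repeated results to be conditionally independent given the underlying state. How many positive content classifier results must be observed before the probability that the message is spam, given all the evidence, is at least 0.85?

6

Prior odds: 0.009 ÷ 0.991 = 9/991.
Likelihood ratio of a positive = 0.9/0.3 = 3.
Target odds: 0.85 ÷ 0.15 = 17/3.
Need (9/991) × 3ⁿ ≥ 17/3, i.e. 3ⁿ ≥ 16847/27.
3⁵ = 243 falls short of 16847/27 but 3⁶ = 729 reaches it, so n = 6.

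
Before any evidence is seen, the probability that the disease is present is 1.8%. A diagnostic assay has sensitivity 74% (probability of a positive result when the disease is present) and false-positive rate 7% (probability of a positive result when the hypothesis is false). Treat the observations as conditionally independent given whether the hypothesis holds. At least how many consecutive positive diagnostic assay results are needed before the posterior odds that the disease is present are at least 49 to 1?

Prior odds = 0.018/0.982 = 9/491.
Likelihood ratio of a positive result = 0.74/0.07 = 74/7.
Target odds = 49.
Require (74/7)ⁿ ≥ 49 ÷ (9/491) = 24059/9.
(74/7)³ = 405224/343 falls short of 24059/9 but (74/7)⁴ = 29986576/2401 reaches it, so n = 4.

4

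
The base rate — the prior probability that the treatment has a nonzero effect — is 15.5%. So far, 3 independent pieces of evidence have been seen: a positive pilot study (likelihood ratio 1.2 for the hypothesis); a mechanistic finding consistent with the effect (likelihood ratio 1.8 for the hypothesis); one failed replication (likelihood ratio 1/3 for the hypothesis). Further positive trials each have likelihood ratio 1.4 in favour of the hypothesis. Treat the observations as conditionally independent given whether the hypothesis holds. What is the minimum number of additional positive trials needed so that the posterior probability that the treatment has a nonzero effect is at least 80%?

Prior odds = 0.155/0.845 = 31/169.
Combined Bayes factor of the evidence already in hand = 1.2 × 1.8 × (1/3) = 0.72.
Odds after that evidence = (31/169) × 0.72 = 558/4225.
Target odds = 0.8/0.2 = 4.
Need 1.4ⁿ ≥ 4 ÷ (558/4225) = 8450/279.
1.4¹⁰ = 282475249/9765625 falls short of 8450/279 but 1.4¹¹ ≈40.4957 reaches it, so n = 11.

11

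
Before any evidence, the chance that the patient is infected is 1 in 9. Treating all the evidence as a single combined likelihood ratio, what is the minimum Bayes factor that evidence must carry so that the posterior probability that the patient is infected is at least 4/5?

32

Prior odds = (1/9)/(8/9) = 0.125.
Target odds = 0.8/0.2 = 4.
Required Bayes factor = 4 ÷ 0.125 = 32.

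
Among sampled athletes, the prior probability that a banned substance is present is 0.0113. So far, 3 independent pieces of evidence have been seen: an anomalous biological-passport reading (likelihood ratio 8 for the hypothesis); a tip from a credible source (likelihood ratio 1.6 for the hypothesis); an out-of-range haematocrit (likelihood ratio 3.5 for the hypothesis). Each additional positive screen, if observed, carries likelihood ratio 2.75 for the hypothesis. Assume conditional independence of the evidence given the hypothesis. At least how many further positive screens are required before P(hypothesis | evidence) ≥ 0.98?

5

Prior odds = 0.0113/0.9887 = 113/9887.
Combined Bayes factor of the evidence already in hand = 8 × 1.6 × 3.5 = 44.8.
Odds after that evidence = (113/9887) × 44.8 = 25312/49435.
Target odds = 0.98/0.02 = 49.
Need 2.75ⁿ ≥ 49 ÷ (25312/49435) = 346045/3616.
2.75⁴ = 57.19140625 falls short of 346045/3616 but 2.75⁵ = 161051/1024 reaches it, so n = 5.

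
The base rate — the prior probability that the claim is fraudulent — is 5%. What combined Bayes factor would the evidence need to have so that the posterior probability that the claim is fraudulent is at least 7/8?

Prior odds = 0.05/0.95 = 1/19.
Target odds = 0.875/0.125 = 7.
Required Bayes factor = 7 ÷ (1/19) = 133.

133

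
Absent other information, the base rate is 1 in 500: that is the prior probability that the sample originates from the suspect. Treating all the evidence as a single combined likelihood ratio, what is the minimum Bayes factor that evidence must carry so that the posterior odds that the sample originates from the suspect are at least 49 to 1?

Prior odds = 0.002/0.998 = 1/499.
Target odds = 49.
Required Bayes factor = 49 ÷ (1/499) = 24451.

24451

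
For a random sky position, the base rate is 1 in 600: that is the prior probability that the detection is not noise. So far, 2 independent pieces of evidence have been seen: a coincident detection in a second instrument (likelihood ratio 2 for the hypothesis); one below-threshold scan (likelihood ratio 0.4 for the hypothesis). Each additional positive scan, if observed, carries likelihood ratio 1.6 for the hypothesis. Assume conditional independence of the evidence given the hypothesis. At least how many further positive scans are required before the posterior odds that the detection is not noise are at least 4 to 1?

Prior odds = (1/600)/(599/600) = 1/599.
Combined Bayes factor of the evidence already in hand = 2 × 0.4 = 0.8.
Odds after that evidence = (1/599) × 0.8 = 4/2995.
Target odds = 4.
Need 1.6ⁿ ≥ 4 ÷ (4/2995) = 2995.
1.6¹⁷ ≈2951.48 falls short of 2995 but 1.6¹⁸ ≈4722.37 reaches it, so n = 18.

18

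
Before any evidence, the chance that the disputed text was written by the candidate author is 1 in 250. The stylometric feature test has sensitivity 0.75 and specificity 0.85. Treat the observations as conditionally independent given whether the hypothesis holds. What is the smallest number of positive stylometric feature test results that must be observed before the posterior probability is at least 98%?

6

Prior odds = 0.004/0.996 = 1/249.
False-positive rate = 1 − 0.85 = 0.15; likelihood ratio of a positive = 0.75/0.15 = 5.
Target odds: 0.98 ÷ 0.02 = 49.
Need (1/249) × 5ⁿ ≥ 49, i.e. 5ⁿ ≥ 12201.
5⁵ = 3125 falls short of 12201 but 5⁶ = 15625 reaches it, so n = 6.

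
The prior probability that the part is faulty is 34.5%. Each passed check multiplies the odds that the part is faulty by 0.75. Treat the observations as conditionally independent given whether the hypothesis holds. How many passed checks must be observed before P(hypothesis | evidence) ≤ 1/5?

3

Prior odds = 0.345/0.655 = 69/131.
Likelihood ratio per passed check = 0.75.
Target odds: 0.2 ÷ 0.8 = 0.25.
Need (69/131) × 0.75ⁿ ≤ 0.25, i.e. 0.75ⁿ ≤ 131/276.
0.75² = 0.5625 is still above 131/276 but 0.75³ = 0.421875 is at or below it, so n = 3.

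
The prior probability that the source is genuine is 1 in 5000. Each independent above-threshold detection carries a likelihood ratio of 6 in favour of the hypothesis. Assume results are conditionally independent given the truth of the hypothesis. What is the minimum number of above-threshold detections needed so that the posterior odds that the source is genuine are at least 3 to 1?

Prior odds = 0.0002/0.9998 = 1/4999.
Likelihood ratio per above-threshold detection = 6.
Target odds = 3.
Need (1/4999) × 6ⁿ ≥ 3, i.e. 6ⁿ ≥ 14997.
6⁵ = 7776 falls short of 14997 but 6⁶ = 46656 reaches it, so n = 6.

6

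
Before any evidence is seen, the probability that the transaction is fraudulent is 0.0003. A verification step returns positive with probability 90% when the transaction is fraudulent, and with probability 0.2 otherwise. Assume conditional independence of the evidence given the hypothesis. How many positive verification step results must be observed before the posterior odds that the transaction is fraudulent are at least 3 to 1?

Prior odds: 0.0003 ÷ 0.9997 = 3/9997.
Likelihood ratio of a positive result = 0.9/0.2 = 4.5.
Target odds = 3.
Need (3/9997) × 4.5ⁿ ≥ 3, i.e. 4.5ⁿ ≥ 9997.
4.5⁶ = 8303.765625 falls short of 9997 but 4.5⁷ = 4782969/128 reaches it, so n = 7.

7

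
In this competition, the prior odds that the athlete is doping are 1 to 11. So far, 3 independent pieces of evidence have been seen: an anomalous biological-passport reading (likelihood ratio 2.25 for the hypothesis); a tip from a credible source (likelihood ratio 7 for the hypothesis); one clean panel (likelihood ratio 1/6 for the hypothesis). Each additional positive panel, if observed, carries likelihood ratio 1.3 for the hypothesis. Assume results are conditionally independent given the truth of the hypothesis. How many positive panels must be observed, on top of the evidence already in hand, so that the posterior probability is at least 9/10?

14

Prior odds = 1/11.
Combined Bayes factor of the evidence already in hand = 2.25 × 7 × (1/6) = 2.625.
Odds after that evidence = (1/11) × 2.625 = 21/88.
Target odds = 0.9/0.1 = 9.
Need 1.3ⁿ ≥ 9 ÷ (21/88) = 264/7.
1.3¹³ ≈30.2875 falls short of 264/7 but 1.3¹⁴ ≈39.3738 reaches it, so n = 14.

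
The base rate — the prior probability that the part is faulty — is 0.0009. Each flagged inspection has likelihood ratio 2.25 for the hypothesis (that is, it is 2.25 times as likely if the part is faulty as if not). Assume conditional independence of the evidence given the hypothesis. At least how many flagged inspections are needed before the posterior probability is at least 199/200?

Prior odds: 0.0009 ÷ 0.9991 = 9/9991.
Likelihood ratio per flagged inspection = 2.25.
Target odds: 0.995 ÷ 0.005 = 199.
Require 2.25ⁿ ≥ 199 ÷ (9/9991) = 1988209/9.
2.25¹⁵ ≈191751 falls short of 1988209/9 but 2.25¹⁶ ≈431440 reaches it, so n = 16.

16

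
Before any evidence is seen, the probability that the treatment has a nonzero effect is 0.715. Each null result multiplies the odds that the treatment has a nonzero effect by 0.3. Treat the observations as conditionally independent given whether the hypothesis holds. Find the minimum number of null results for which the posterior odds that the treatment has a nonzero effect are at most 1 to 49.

Prior odds = 0.715/0.285 = 143/57.
Likelihood ratio per null result = 0.3.
Target odds = 1/49.
Require 0.3ⁿ ≤ 1/49 ÷ (143/57) = 57/7007.
0.3³ = 0.027 is still above 57/7007 but 0.3⁴ = 0.0081 is at or below it, so n = 4.

4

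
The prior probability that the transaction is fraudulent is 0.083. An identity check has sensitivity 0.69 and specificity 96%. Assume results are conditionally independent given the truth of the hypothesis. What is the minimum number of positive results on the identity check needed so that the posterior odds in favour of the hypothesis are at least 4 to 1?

2

Prior odds = 0.083/0.917 = 83/917.
False-positive rate = 1 − 0.96 = 0.04; likelihood ratio of a positive = 0.69/0.04 = 17.25.
Target odds = 4.
Need (83/917) × 17.25ⁿ ≥ 4, i.e. 17.25ⁿ ≥ 3668/83.
17.25¹ = 17.25 falls short of 3668/83 but 17.25² = 297.5625 reaches it, so n = 2.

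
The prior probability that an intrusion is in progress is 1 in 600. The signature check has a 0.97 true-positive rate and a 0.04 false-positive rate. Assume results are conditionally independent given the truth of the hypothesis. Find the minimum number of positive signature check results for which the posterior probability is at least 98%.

4

Prior odds: (1/600) ÷ (599/600) = 1/599.
Likelihood ratio of a positive result = 0.97/0.04 = 24.25.
Target posterior odds = 0.98/0.02 = 49.
Require 24.25ⁿ ≥ 49 ÷ (1/599) = 29351.
24.25³ = 912673/64 falls short of 29351 but 24.25⁴ = 88529281/256 reaches it, so n = 4.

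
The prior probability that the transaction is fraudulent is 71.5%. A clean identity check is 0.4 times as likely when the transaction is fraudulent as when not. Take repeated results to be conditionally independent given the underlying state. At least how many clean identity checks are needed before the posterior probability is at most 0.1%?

Prior odds = 0.715/0.285 = 143/57.
Likelihood ratio per clean identity check = 0.4.
Target odds: 0.001 ÷ 0.999 = 1/999.
Need (143/57) × 0.4ⁿ ≤ 1/999, i.e. 0.4ⁿ ≤ 19/47619.
0.4⁸ = 256/390625 is still above 19/47619 but 0.4⁹ = 512/1953125 is at or below it, so n = 9.

9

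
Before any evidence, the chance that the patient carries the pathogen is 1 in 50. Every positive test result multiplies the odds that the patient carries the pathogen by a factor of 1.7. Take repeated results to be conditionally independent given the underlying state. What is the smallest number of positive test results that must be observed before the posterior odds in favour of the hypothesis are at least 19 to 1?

13

Prior odds: 0.02 ÷ 0.98 = 1/49.
Likelihood ratio per positive test result = 1.7.
Target odds = 19.
Need (1/49) × 1.7ⁿ ≥ 19, i.e. 1.7ⁿ ≥ 931.
1.7¹² ≈582.622 falls short of 931 but 1.7¹³ ≈990.458 reaches it, so n = 13.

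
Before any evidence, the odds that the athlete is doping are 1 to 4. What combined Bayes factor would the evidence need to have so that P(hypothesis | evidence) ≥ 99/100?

Prior odds = 0.25.
Target odds = 0.99/0.01 = 99.
Required Bayes factor = 99 ÷ 0.25 = 396.

396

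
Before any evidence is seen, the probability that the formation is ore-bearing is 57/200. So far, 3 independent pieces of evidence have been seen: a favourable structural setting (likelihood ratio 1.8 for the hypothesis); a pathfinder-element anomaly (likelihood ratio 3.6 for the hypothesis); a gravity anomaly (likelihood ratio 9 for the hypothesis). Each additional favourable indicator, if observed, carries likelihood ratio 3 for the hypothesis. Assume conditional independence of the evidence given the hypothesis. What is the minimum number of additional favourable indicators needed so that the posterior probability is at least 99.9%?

Prior odds = 0.285/0.715 = 57/143.
Combined Bayes factor of the evidence already in hand = 1.8 × 3.6 × 9 = 58.32.
Odds after that evidence = (57/143) × 58.32 = 83106/3575.
Target odds = 0.999/0.001 = 999.
Need 3ⁿ ≥ 999 ÷ (83106/3575) = 132275/3078.
3³ = 27 falls short of 132275/3078 but 3⁴ = 81 reaches it, so n = 4.

4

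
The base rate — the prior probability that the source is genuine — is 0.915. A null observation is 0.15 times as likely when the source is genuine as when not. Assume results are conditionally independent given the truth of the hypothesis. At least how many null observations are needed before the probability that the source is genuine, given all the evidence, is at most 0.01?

4

Prior odds: 0.915 ÷ 0.085 = 183/17.
Likelihood ratio per null observation = 0.15.
Target odds: 0.01 ÷ 0.99 = 1/99.
Require 0.15ⁿ ≤ 1/99 ÷ (183/17) = 17/18117.
0.15³ = 0.003375 is still above 17/18117 but 0.15⁴ = 81/160000 is at or below it, so n = 4.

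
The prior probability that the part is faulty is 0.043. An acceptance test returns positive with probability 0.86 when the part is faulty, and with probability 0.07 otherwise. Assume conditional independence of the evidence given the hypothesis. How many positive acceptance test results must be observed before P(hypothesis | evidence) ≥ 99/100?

Prior odds = 0.043/0.957 = 43/957.
Likelihood ratio of a positive result = 0.86/0.07 = 86/7.
Target odds: 0.99 ÷ 0.01 = 99.
Need (43/957) × (86/7)ⁿ ≥ 99, i.e. (86/7)ⁿ ≥ 94743/43.
(86/7)³ = 636056/343 falls short of 94743/43 but (86/7)⁴ = 54700816/2401 reaches it, so n = 4.

4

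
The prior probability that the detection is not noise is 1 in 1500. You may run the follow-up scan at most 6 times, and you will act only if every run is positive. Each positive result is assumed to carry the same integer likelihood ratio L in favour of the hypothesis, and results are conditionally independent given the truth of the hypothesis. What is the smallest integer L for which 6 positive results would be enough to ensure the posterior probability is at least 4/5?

Prior odds = (1/1500)/(1499/1500) = 1/1499.
Target odds = 0.8/0.2 = 4.
Need L⁶ ≥ 4 ÷ (1/1499) = 5996.
4⁶ = 4096 < 5996 ≤ 15625 = 5⁶, so L = 5.

5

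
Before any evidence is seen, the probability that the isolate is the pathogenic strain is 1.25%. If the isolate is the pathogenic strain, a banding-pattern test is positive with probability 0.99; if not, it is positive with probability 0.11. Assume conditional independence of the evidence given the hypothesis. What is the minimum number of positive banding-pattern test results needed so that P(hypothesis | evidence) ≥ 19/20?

Prior odds: 0.0125 ÷ 0.9875 = 1/79.
Likelihood ratio of a positive = 0.99/0.11 = 9.
Target posterior odds = 0.95/0.05 = 19.
Need (1/79) × 9ⁿ ≥ 19, i.e. 9ⁿ ≥ 1501.
9³ = 729 falls short of 1501 but 9⁴ = 6561 reaches it, so n = 4.

4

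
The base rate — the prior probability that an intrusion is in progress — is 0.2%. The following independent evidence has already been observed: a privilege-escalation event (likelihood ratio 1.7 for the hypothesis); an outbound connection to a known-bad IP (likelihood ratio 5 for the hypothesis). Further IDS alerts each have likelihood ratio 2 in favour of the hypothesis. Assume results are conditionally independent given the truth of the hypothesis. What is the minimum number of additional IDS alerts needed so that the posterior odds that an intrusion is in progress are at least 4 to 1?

Prior odds = 0.002/0.998 = 1/499.
Combined Bayes factor of the evidence already in hand = 1.7 × 5 = 8.5.
Odds after that evidence = (1/499) × 8.5 = 17/998.
Target odds = 4.
Need 2ⁿ ≥ 4 ÷ (17/998) = 3992/17.
2⁷ = 128 falls short of 3992/17 but 2⁸ = 256 reaches it, so n = 8.

8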